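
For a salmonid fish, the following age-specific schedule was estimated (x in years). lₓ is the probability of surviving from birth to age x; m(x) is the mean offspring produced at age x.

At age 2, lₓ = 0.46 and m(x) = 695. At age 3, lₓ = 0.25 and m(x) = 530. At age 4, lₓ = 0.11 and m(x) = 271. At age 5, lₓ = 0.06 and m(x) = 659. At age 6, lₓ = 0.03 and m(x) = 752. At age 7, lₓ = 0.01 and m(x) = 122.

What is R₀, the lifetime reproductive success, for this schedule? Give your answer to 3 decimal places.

545.330

R₀ = Σ lₓ m(x):
  age 2: 0.46 × 695 = 319.7000
  age 3: 0.25 × 530 = 132.5000
  age 4: 0.11 × 271 = 29.8100
  age 5: 0.06 × 659 = 39.5400
  age 6: 0.03 × 752 = 22.5600
  age 7: 0.01 × 122 = 1.2200
R₀ = 319.7000 + 132.5000 + 29.8100 + 39.5400 + 22.5600 + 1.2200 = 545.3300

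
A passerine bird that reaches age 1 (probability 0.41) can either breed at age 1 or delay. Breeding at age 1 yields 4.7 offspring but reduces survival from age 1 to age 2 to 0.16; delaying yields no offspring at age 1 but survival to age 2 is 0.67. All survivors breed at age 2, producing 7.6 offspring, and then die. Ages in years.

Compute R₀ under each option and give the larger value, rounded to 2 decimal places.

2.43

breed at age 1: R₀ = 0.41 × (4.7 + 0.16 × 7.6) = 0.41 × 5.9160 = 2.4256
delay to age 2: R₀ = 0.41 × (0.67 × 7.6) = 0.41 × 5.0920 = 2.0877
Higher: breed at age 1 (2.4256).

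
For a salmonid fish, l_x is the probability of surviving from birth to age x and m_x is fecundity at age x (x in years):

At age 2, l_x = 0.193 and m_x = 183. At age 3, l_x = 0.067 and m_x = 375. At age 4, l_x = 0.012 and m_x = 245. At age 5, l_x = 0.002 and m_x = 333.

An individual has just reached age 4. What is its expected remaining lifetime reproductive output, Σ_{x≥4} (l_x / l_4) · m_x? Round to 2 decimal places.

l_4 = 0.012. Conditional survival from age 4 to x is l_x / l_4.
  x=4: (0.012/0.012) × 245 = 245.0000
  x=5: (0.002/0.012) × 333 = 55.5000
Sum = 245.0000 + 55.5000 = 300.5000

300.50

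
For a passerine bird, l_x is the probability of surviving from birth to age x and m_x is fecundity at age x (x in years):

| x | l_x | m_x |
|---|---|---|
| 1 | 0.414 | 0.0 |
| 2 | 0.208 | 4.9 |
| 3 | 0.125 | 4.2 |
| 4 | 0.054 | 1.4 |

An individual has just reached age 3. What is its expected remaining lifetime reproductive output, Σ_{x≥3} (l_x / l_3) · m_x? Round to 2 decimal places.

l_3 = 0.125. Conditional survival from age 3 to x is l_x / l_3.
  x=3: (0.125/0.125) × 4.2 = 4.2000
  x=4: (0.054/0.125) × 1.4 = 0.6048
Sum = 4.2000 + 0.6048 = 4.8048

4.80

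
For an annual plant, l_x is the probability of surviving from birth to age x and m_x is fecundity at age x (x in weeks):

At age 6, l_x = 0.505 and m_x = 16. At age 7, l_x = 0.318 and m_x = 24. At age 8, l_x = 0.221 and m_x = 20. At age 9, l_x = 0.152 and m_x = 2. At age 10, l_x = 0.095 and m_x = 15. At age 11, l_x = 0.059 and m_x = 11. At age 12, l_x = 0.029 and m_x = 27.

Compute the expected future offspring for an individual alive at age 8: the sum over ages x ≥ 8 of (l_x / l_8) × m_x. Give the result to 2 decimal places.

34.30

l_8 = 0.221. Conditional survival from age 8 to x is l_x / l_8.
  x=8: (0.221/0.221) × 20 = 20.0000
  x=9: (0.152/0.221) × 2 = 1.3756
  x=10: (0.095/0.221) × 15 = 6.4480
  x=11: (0.059/0.221) × 11 = 2.9367
  x=12: (0.029/0.221) × 27 = 3.5430
Sum = 20.0000 + 1.3756 + 6.4480 + 2.9367 + 3.5430 = 34.3032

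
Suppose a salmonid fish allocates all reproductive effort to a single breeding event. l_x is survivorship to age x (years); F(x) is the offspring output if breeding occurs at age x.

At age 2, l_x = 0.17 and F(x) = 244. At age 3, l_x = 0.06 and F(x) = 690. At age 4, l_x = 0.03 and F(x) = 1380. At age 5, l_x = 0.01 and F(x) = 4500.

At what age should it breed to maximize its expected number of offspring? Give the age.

Expected offspring if breeding at age x = l_x × F(x):
  age 2: 0.17 × 244 = 41.480
  age 3: 0.06 × 690 = 41.400
  age 4: 0.03 × 1380 = 41.400
  age 5: 0.01 × 4500 = 45.000
Maximum at age 5 (45.000).

5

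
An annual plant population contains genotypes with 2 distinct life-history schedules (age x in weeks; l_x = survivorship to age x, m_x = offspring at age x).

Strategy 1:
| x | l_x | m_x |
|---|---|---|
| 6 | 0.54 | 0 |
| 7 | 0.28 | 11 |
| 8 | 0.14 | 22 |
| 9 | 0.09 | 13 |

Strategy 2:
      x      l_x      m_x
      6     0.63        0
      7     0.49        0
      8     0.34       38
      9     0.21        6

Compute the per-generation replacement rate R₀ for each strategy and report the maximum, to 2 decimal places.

14.18

Strategy 1: R₀ = 0.54×0 + 0.28×11 + 0.14×22 + 0.09×13 = 7.3300
Strategy 2: R₀ = 0.63×0 + 0.49×0 + 0.34×38 + 0.21×6 = 14.1800
Highest R₀: strategy 2 with 14.1800.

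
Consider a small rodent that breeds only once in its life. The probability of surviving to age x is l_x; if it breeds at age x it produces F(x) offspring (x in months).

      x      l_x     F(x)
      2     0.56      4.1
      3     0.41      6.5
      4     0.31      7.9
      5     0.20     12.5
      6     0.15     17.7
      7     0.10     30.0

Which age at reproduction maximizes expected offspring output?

Expected offspring if breeding at age x = l_x × F(x):
  age 2: 0.56 × 4.1 = 2.296
  age 3: 0.41 × 6.5 = 2.665
  age 4: 0.31 × 7.9 = 2.449
  age 5: 0.20 × 12.5 = 2.500
  age 6: 0.15 × 17.7 = 2.655
  age 7: 0.10 × 30.0 = 3.000
Maximum at age 7 (3.000).

7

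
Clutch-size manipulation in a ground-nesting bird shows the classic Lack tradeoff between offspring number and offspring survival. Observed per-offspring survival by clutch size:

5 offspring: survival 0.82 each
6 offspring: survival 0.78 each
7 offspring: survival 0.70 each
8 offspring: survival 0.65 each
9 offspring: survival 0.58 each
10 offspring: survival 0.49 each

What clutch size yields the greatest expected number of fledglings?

Expected fledglings = c × s(c):
  c=5: 5 × 0.82 = 4.100
  c=6: 6 × 0.78 = 4.680
  c=7: 7 × 0.70 = 4.900
  c=8: 8 × 0.65 = 5.200
  c=9: 9 × 0.58 = 5.220
  c=10: 10 × 0.49 = 4.900
Maximum at c = 9 (5.220 fledglings).

9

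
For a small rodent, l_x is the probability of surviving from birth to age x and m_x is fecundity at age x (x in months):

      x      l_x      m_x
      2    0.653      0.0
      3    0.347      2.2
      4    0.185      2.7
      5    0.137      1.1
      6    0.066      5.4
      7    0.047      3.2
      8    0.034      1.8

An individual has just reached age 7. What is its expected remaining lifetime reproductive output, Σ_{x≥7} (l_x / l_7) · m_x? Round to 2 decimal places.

l_7 = 0.047. Conditional survival from age 7 to x is l_x / l_7.
  x=7: (0.047/0.047) × 3.2 = 3.2000
  x=8: (0.034/0.047) × 1.8 = 1.3021
Sum = 3.2000 + 1.3021 = 4.5021

4.50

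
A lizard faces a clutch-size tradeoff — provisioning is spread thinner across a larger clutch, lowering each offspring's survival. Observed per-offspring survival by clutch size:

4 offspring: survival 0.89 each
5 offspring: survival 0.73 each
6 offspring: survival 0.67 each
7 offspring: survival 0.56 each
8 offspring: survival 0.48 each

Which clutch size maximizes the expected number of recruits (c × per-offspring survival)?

Expected recruits = c × s(c):
  c=4: 4 × 0.89 = 3.560
  c=5: 5 × 0.73 = 3.650
  c=6: 6 × 0.67 = 4.020
  c=7: 7 × 0.56 = 3.920
  c=8: 8 × 0.48 = 3.840
Maximum at c = 6 (4.020 recruits).

6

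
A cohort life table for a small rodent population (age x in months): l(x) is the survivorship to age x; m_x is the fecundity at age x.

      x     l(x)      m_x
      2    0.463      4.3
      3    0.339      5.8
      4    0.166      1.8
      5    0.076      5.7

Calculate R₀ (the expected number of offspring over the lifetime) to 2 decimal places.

R₀ = Σ l(x) m_x:
  age 2: 0.463 × 4.3 = 1.9909
  age 3: 0.339 × 5.8 = 1.9662
  age 4: 0.166 × 1.8 = 0.2988
  age 5: 0.076 × 5.7 = 0.4332
R₀ = 1.9909 + 1.9662 + 0.2988 + 0.4332 = 4.6891

4.69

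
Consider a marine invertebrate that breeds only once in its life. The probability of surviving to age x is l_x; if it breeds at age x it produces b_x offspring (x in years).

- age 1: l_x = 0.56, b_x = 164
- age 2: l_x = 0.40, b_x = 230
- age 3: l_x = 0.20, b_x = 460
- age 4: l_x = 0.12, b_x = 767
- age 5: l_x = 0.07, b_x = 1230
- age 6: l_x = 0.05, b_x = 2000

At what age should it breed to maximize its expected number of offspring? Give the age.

6

Expected offspring if breeding at age x = l_x × b_x:
  age 1: 0.56 × 164 = 91.840
  age 2: 0.40 × 230 = 92.000
  age 3: 0.20 × 460 = 92.000
  age 4: 0.12 × 767 = 92.040
  age 5: 0.07 × 1230 = 86.100
  age 6: 0.05 × 2000 = 100.000
Maximum at age 6 (100.000).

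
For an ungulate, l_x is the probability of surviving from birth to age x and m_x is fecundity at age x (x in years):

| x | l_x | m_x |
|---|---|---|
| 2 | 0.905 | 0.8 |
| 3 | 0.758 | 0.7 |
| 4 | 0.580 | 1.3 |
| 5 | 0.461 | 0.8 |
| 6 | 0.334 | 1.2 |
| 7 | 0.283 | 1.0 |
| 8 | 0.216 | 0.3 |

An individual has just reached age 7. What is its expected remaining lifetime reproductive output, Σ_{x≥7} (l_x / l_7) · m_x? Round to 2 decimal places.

1.23

l_7 = 0.283. Conditional survival from age 7 to x is l_x / l_7.
  x=7: (0.283/0.283) × 1.0 = 1.0000
  x=8: (0.216/0.283) × 0.3 = 0.2290
Sum = 1.0000 + 0.2290 = 1.2290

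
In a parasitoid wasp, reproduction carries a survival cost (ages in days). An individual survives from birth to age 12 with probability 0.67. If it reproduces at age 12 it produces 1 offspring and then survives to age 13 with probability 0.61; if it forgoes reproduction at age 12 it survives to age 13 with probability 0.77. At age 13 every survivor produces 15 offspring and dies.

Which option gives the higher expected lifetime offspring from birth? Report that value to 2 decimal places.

7.74

breed at age 12: R₀ = 0.67 × (1 + 0.61 × 15) = 0.67 × 10.1500 = 6.8005
delay to age 13: R₀ = 0.67 × (0.77 × 15) = 0.67 × 11.5500 = 7.7385
Higher: delay to age 13 (7.7385).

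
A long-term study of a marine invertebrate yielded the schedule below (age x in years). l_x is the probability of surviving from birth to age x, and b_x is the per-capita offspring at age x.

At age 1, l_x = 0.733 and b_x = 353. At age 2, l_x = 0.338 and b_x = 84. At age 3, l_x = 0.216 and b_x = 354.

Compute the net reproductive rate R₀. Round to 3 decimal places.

363.605

R₀ = Σ l_x b_x:
  age 1: 0.733 × 353 = 258.7490
  age 2: 0.338 × 84 = 28.3920
  age 3: 0.216 × 354 = 76.4640
R₀ = 258.7490 + 28.3920 + 76.4640 = 363.6050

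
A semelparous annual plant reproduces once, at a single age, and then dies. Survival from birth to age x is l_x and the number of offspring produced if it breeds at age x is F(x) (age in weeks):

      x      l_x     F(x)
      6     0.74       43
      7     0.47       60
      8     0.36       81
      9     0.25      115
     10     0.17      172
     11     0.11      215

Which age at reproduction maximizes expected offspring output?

Expected offspring if breeding at age x = l_x × F(x):
  age 6: 0.74 × 43 = 31.820
  age 7: 0.47 × 60 = 28.200
  age 8: 0.36 × 81 = 29.160
  age 9: 0.25 × 115 = 28.750
  age 10: 0.17 × 172 = 29.240
  age 11: 0.11 × 215 = 23.650
Maximum at age 6 (31.820).

6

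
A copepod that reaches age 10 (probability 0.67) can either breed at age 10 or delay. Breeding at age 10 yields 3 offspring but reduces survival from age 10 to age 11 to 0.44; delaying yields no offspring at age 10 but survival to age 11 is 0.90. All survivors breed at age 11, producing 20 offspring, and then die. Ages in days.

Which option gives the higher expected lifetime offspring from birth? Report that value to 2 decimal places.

breed at age 10: R₀ = 0.67 × (3 + 0.44 × 20) = 0.67 × 11.8000 = 7.9060
delay to age 11: R₀ = 0.67 × (0.90 × 20) = 0.67 × 18.0000 = 12.0600
Higher: delay to age 11 (12.0600).

12.06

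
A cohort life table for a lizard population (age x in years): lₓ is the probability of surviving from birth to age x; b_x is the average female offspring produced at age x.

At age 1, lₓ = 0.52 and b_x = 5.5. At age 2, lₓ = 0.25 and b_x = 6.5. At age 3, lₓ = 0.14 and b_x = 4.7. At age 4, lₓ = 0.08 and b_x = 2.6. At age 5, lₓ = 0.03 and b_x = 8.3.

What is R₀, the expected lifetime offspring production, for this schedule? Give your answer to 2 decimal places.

5.60

R₀ = Σ lₓ b_x:
  age 1: 0.52 × 5.5 = 2.8600
  age 2: 0.25 × 6.5 = 1.6250
  age 3: 0.14 × 4.7 = 0.6580
  age 4: 0.08 × 2.6 = 0.2080
  age 5: 0.03 × 8.3 = 0.2490
R₀ = 2.8600 + 1.6250 + 0.6580 + 0.2080 + 0.2490 = 5.6000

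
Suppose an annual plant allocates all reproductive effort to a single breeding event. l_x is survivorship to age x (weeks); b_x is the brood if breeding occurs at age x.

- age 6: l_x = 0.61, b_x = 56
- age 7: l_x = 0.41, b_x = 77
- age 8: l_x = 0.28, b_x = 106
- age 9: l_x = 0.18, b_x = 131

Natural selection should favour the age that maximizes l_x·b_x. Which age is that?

Expected offspring if breeding at age x = l_x × b_x:
  age 6: 0.61 × 56 = 34.160
  age 7: 0.41 × 77 = 31.570
  age 8: 0.28 × 106 = 29.680
  age 9: 0.18 × 131 = 23.580
Maximum at age 6 (34.160).

6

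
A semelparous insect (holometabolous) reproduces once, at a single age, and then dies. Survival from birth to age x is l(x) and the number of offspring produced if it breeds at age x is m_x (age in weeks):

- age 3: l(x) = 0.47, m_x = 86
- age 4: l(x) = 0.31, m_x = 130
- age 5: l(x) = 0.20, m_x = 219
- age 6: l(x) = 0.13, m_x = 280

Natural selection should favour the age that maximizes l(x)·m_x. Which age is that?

Expected offspring if breeding at age x = l(x) × m_x:
  age 3: 0.47 × 86 = 40.420
  age 4: 0.31 × 130 = 40.300
  age 5: 0.20 × 219 = 43.800
  age 6: 0.13 × 280 = 36.400
Maximum at age 5 (43.800).

5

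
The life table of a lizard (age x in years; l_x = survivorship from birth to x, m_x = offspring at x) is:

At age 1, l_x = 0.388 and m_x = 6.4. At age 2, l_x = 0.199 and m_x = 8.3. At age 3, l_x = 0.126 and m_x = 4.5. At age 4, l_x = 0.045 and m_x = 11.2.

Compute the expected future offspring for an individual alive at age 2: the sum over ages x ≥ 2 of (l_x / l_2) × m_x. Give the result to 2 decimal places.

13.68

l_2 = 0.199. Conditional survival from age 2 to x is l_x / l_2.
  x=2: (0.199/0.199) × 8.3 = 8.3000
  x=3: (0.126/0.199) × 4.5 = 2.8492
  x=4: (0.045/0.199) × 11.2 = 2.5327
Sum = 8.3000 + 2.8492 + 2.5327 = 13.6819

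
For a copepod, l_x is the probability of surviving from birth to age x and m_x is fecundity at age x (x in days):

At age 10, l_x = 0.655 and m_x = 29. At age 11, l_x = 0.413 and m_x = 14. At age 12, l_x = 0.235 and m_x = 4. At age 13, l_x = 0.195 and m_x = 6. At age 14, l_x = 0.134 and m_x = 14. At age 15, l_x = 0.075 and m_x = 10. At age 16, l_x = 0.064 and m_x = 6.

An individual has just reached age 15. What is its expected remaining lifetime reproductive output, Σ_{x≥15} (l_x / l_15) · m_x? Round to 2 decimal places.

15.12

l_15 = 0.075. Conditional survival from age 15 to x is l_x / l_15.
  x=15: (0.075/0.075) × 10 = 10.0000
  x=16: (0.064/0.075) × 6 = 5.1200
Sum = 10.0000 + 5.1200 = 15.1200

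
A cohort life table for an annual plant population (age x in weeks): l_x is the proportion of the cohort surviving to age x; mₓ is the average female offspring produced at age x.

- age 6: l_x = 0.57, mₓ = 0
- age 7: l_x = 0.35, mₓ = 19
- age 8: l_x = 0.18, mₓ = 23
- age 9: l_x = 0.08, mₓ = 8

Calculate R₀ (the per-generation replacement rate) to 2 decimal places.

R₀ = Σ l_x mₓ:
  age 6: 0.57 × 0 = 0.0000
  age 7: 0.35 × 19 = 6.6500
  age 8: 0.18 × 23 = 4.1400
  age 9: 0.08 × 8 = 0.6400
R₀ = 0.0000 + 6.6500 + 4.1400 + 0.6400 = 11.4300

11.43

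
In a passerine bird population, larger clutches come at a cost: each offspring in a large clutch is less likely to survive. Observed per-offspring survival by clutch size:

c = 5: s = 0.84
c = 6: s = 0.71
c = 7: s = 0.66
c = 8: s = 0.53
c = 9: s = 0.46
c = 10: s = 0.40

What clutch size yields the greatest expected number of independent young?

Expected independent young = c × s(c):
  c=5: 5 × 0.84 = 4.200
  c=6: 6 × 0.71 = 4.260
  c=7: 7 × 0.66 = 4.620
  c=8: 8 × 0.53 = 4.240
  c=9: 9 × 0.46 = 4.140
  c=10: 10 × 0.40 = 4.000
Maximum at c = 7 (4.620 independent young).

7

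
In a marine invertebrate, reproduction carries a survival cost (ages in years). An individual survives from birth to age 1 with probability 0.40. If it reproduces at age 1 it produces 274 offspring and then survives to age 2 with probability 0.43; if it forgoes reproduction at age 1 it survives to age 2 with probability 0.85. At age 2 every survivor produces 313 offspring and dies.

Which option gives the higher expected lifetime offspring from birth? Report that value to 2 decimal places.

163.44

breed at age 1: R₀ = 0.40 × (274 + 0.43 × 313) = 0.40 × 408.5900 = 163.4360
delay to age 2: R₀ = 0.40 × (0.85 × 313) = 0.40 × 266.0500 = 106.4200
Higher: breed at age 1 (163.4360).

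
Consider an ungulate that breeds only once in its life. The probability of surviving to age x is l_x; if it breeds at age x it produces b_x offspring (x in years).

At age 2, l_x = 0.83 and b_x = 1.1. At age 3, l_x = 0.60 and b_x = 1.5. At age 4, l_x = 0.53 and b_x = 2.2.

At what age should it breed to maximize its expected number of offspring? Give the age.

Expected offspring if breeding at age x = l_x × b_x:
  age 2: 0.83 × 1.1 = 0.913
  age 3: 0.60 × 1.5 = 0.900
  age 4: 0.53 × 2.2 = 1.166
Maximum at age 4 (1.166).

4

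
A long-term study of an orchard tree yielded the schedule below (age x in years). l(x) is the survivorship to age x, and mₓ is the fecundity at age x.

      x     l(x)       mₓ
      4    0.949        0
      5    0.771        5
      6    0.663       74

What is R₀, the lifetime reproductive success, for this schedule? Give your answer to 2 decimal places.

52.92

R₀ = Σ l(x) mₓ:
  age 4: 0.949 × 0 = 0.0000
  age 5: 0.771 × 5 = 3.8550
  age 6: 0.663 × 74 = 49.0620
R₀ = 0.0000 + 3.8550 + 49.0620 = 52.9170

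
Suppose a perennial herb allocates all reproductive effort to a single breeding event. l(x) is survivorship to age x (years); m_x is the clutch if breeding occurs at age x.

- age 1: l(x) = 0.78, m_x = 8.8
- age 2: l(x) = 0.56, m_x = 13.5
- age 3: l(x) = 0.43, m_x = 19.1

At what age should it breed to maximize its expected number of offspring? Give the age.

3

Expected offspring if breeding at age x = l(x) × m_x:
  age 1: 0.78 × 8.8 = 6.864
  age 2: 0.56 × 13.5 = 7.560
  age 3: 0.43 × 19.1 = 8.213
Maximum at age 3 (8.213).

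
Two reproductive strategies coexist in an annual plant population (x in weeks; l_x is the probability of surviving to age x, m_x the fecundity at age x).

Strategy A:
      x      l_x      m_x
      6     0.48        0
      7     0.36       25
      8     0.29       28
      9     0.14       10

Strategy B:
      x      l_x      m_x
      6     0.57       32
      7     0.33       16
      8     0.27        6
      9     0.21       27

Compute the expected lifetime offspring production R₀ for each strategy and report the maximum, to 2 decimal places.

Strategy A: R₀ = 0.48×0 + 0.36×25 + 0.29×28 + 0.14×10 = 18.5200
Strategy B: R₀ = 0.57×32 + 0.33×16 + 0.27×6 + 0.21×27 = 30.8100
Highest R₀: strategy B with 30.8100.

30.81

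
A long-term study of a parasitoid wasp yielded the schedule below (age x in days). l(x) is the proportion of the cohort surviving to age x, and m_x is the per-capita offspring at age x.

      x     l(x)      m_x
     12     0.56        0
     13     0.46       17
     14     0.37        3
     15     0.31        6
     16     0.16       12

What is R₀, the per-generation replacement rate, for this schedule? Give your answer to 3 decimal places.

R₀ = Σ l(x) m_x:
  age 12: 0.56 × 0 = 0.0000
  age 13: 0.46 × 17 = 7.8200
  age 14: 0.37 × 3 = 1.1100
  age 15: 0.31 × 6 = 1.8600
  age 16: 0.16 × 12 = 1.9200
R₀ = 0.0000 + 7.8200 + 1.1100 + 1.8600 + 1.9200 = 12.7100

12.710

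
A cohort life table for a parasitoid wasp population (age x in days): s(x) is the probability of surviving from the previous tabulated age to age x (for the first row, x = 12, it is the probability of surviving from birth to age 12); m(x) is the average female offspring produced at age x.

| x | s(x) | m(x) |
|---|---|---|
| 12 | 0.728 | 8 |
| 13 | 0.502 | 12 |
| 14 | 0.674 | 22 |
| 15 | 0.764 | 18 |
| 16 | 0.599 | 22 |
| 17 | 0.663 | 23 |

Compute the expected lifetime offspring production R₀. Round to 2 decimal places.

23.21

Survivorship from birth: l_x = s_12·s_13·…·s_x.
  l_12 = 0.72800
  l_13 = 0.36546
  l_14 = 0.24632
  l_15 = 0.18819
  l_16 = 0.11272
  l_17 = 0.07474
R₀ = Σ l_x m(x):
  age 12: 0.72800 × 8 = 5.8240
  age 13: 0.36546 × 12 = 4.3855
  age 14: 0.24632 × 22 = 5.4190
  age 15: 0.18819 × 18 = 3.3874
  age 16: 0.11272 × 22 = 2.4798
  age 17: 0.07474 × 23 = 1.7190
R₀ = 5.8240 + 4.3855 + 5.4190 + 3.3874 + 2.4798 + 1.7190 = 23.2148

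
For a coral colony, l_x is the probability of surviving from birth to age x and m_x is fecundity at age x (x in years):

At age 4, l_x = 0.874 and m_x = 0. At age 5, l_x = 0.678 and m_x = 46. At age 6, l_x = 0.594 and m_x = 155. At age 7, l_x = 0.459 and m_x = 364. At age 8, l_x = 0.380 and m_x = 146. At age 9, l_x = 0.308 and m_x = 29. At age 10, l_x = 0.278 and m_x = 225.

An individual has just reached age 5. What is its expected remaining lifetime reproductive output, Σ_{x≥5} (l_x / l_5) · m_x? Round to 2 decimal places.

615.48

l_5 = 0.678. Conditional survival from age 5 to x is l_x / l_5.
  x=5: (0.678/0.678) × 46 = 46.0000
  x=6: (0.594/0.678) × 155 = 135.7965
  x=7: (0.459/0.678) × 364 = 246.4248
  x=8: (0.380/0.678) × 146 = 81.8289
  x=9: (0.308/0.678) × 29 = 13.1740
  x=10: (0.278/0.678) × 225 = 92.2566
Sum = 46.0000 + 135.7965 + 246.4248 + 81.8289 + 13.1740 + 92.2566 = 615.4808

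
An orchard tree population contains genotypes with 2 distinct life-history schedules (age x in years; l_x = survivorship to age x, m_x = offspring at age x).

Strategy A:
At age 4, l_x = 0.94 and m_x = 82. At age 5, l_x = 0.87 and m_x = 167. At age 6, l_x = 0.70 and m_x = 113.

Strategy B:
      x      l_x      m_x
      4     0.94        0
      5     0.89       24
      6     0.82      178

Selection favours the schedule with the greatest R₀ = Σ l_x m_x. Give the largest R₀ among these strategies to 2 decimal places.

301.47

Strategy A: R₀ = 0.94×82 + 0.87×167 + 0.70×113 = 301.4700
Strategy B: R₀ = 0.94×0 + 0.89×24 + 0.82×178 = 167.3200
Highest R₀: strategy A with 301.4700.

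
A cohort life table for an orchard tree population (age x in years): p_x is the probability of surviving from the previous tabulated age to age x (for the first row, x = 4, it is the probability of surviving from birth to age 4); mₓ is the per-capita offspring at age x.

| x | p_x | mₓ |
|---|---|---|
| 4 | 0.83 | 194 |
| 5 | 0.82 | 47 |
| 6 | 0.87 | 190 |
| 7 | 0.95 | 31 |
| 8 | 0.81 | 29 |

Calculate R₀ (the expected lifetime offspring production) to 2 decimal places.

Survivorship from birth: l_x = p_4·p_5·…·p_x.
  l_4 = 0.83000
  l_5 = 0.68060
  l_6 = 0.59212
  l_7 = 0.56252
  l_8 = 0.45564
R₀ = Σ l_x mₓ:
  age 4: 0.83000 × 194 = 161.0200
  age 5: 0.68060 × 47 = 31.9882
  age 6: 0.59212 × 190 = 112.5028
  age 7: 0.56252 × 31 = 17.4381
  age 8: 0.45564 × 29 = 13.2136
R₀ = 161.0200 + 31.9882 + 112.5028 + 17.4381 + 13.2136 = 336.1627

336.16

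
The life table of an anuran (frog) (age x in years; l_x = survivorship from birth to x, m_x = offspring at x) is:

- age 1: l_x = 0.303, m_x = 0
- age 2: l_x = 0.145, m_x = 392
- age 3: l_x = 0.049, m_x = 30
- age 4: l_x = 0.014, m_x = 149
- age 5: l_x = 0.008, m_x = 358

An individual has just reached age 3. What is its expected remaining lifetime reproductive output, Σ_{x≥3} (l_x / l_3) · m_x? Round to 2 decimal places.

l_3 = 0.049. Conditional survival from age 3 to x is l_x / l_3.
  x=3: (0.049/0.049) × 30 = 30.0000
  x=4: (0.014/0.049) × 149 = 42.5714
  x=5: (0.008/0.049) × 358 = 58.4490
Sum = 30.0000 + 42.5714 + 58.4490 = 131.0204

131.02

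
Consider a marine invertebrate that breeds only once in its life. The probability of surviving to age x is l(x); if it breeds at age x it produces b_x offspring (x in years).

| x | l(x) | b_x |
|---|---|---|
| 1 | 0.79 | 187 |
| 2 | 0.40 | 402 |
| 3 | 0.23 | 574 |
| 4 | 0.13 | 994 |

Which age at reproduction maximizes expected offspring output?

Expected offspring if breeding at age x = l(x) × b_x:
  age 1: 0.79 × 187 = 147.730
  age 2: 0.40 × 402 = 160.800
  age 3: 0.23 × 574 = 132.020
  age 4: 0.13 × 994 = 129.220
Maximum at age 2 (160.800).

2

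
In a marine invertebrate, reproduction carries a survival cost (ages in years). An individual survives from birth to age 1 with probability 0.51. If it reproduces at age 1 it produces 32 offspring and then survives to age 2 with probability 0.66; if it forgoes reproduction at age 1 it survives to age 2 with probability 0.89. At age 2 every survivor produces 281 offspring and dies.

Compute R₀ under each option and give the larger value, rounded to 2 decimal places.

127.55

breed at age 1: R₀ = 0.51 × (32 + 0.66 × 281) = 0.51 × 217.4600 = 110.9046
delay to age 2: R₀ = 0.51 × (0.89 × 281) = 0.51 × 250.0900 = 127.5459
Higher: delay to age 2 (127.5459).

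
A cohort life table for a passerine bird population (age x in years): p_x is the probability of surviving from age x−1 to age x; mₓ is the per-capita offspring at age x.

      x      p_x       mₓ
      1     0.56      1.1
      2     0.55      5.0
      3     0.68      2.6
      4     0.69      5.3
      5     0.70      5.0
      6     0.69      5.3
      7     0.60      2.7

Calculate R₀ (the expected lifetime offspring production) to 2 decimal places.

4.46

Survivorship from birth: l_x = p_1·p_2·…·p_x.
  l_1 = 0.56000
  l_2 = 0.30800
  l_3 = 0.20944
  l_4 = 0.14451
  l_5 = 0.10116
  l_6 = 0.06980
  l_7 = 0.04188
R₀ = Σ l_x mₓ:
  age 1: 0.56000 × 1.1 = 0.6160
  age 2: 0.30800 × 5.0 = 1.5400
  age 3: 0.20944 × 2.6 = 0.5445
  age 4: 0.14451 × 5.3 = 0.7659
  age 5: 0.10116 × 5.0 = 0.5058
  age 6: 0.06980 × 5.3 = 0.3699
  age 7: 0.04188 × 2.7 = 0.1131
R₀ = 0.6160 + 1.5400 + 0.5445 + 0.7659 + 0.5058 + 0.3699 + 0.1131 = 4.4553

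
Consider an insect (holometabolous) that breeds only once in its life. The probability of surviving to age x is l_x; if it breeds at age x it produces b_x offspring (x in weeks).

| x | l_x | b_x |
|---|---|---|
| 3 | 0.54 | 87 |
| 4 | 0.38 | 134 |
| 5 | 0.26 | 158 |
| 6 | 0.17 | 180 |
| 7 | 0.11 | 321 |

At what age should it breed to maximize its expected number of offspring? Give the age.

Expected offspring if breeding at age x = l_x × b_x:
  age 3: 0.54 × 87 = 46.980
  age 4: 0.38 × 134 = 50.920
  age 5: 0.26 × 158 = 41.080
  age 6: 0.17 × 180 = 30.600
  age 7: 0.11 × 321 = 35.310
Maximum at age 4 (50.920).

4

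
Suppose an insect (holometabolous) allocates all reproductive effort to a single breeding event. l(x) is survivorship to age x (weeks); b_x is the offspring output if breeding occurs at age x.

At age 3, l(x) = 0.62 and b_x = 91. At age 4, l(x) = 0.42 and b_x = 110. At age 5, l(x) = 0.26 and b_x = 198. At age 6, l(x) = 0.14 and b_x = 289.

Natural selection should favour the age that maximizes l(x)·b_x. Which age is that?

Expected offspring if breeding at age x = l(x) × b_x:
  age 3: 0.62 × 91 = 56.420
  age 4: 0.42 × 110 = 46.200
  age 5: 0.26 × 198 = 51.480
  age 6: 0.14 × 289 = 40.460
Maximum at age 3 (56.420).

3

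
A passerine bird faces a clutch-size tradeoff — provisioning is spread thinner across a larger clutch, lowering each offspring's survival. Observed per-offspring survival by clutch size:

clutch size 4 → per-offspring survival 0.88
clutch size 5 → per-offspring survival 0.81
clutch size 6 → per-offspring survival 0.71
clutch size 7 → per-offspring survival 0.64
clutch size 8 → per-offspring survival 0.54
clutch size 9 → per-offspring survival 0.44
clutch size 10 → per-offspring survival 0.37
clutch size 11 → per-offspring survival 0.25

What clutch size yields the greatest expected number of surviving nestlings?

7

Expected surviving nestlings = c × s(c):
  c=4: 4 × 0.88 = 3.520
  c=5: 5 × 0.81 = 4.050
  c=6: 6 × 0.71 = 4.260
  c=7: 7 × 0.64 = 4.480
  c=8: 8 × 0.54 = 4.320
  c=9: 9 × 0.44 = 3.960
  c=10: 10 × 0.37 = 3.700
  c=11: 11 × 0.25 = 2.750
Maximum at c = 7 (4.480 surviving nestlings).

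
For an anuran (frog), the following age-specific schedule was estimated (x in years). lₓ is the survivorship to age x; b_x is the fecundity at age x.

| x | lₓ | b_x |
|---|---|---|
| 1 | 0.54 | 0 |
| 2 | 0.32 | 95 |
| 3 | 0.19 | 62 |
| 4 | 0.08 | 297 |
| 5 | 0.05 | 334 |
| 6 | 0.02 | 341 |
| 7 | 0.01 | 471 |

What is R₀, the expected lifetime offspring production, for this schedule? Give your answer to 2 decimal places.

R₀ = Σ lₓ b_x:
  age 1: 0.54 × 0 = 0.0000
  age 2: 0.32 × 95 = 30.4000
  age 3: 0.19 × 62 = 11.7800
  age 4: 0.08 × 297 = 23.7600
  age 5: 0.05 × 334 = 16.7000
  age 6: 0.02 × 341 = 6.8200
  age 7: 0.01 × 471 = 4.7100
R₀ = 0.0000 + 30.4000 + 11.7800 + 23.7600 + 16.7000 + 6.8200 + 4.7100 = 94.1700

94.17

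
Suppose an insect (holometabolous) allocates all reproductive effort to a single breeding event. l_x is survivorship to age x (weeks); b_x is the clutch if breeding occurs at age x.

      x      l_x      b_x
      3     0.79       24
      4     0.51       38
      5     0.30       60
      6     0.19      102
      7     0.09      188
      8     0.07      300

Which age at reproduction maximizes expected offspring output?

8

Expected offspring if breeding at age x = l_x × b_x:
  age 3: 0.79 × 24 = 18.960
  age 4: 0.51 × 38 = 19.380
  age 5: 0.30 × 60 = 18.000
  age 6: 0.19 × 102 = 19.380
  age 7: 0.09 × 188 = 16.920
  age 8: 0.07 × 300 = 21.000
Maximum at age 8 (21.000).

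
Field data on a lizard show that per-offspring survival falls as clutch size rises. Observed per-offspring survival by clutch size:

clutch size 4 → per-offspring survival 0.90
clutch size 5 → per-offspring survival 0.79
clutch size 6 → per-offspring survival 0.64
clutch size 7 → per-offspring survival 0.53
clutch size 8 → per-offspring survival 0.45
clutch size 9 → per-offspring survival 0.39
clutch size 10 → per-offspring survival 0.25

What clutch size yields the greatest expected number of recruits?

5

Expected recruits = c × s(c):
  c=4: 4 × 0.90 = 3.600
  c=5: 5 × 0.79 = 3.950
  c=6: 6 × 0.64 = 3.840
  c=7: 7 × 0.53 = 3.710
  c=8: 8 × 0.45 = 3.600
  c=9: 9 × 0.39 = 3.510
  c=10: 10 × 0.25 = 2.500
Maximum at c = 5 (3.950 recruits).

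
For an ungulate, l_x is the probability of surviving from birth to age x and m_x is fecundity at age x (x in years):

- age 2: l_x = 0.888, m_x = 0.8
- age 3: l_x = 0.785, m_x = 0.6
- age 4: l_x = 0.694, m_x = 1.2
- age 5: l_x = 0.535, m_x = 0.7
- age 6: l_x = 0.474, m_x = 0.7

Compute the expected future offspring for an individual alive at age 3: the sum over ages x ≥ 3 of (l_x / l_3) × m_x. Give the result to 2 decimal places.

l_3 = 0.785. Conditional survival from age 3 to x is l_x / l_3.
  x=3: (0.785/0.785) × 0.6 = 0.6000
  x=4: (0.694/0.785) × 1.2 = 1.0609
  x=5: (0.535/0.785) × 0.7 = 0.4771
  x=6: (0.474/0.785) × 0.7 = 0.4227
Sum = 0.6000 + 1.0609 + 0.4771 + 0.4227 = 2.5606

2.56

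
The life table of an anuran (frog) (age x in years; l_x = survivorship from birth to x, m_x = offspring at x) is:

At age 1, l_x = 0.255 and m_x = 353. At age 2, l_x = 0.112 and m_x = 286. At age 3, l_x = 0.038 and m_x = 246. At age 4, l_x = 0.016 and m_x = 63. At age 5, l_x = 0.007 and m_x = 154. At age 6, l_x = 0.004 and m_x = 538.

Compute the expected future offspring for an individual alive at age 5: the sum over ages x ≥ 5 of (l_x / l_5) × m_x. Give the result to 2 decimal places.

l_5 = 0.007. Conditional survival from age 5 to x is l_x / l_5.
  x=5: (0.007/0.007) × 154 = 154.0000
  x=6: (0.004/0.007) × 538 = 307.4286
Sum = 154.0000 + 307.4286 = 461.4286

461.43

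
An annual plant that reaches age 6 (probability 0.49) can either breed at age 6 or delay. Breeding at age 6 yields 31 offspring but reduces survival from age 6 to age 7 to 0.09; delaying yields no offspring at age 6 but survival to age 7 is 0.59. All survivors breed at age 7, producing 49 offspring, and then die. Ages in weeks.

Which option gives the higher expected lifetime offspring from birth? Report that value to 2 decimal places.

breed at age 6: R₀ = 0.49 × (31 + 0.09 × 49) = 0.49 × 35.4100 = 17.3509
delay to age 7: R₀ = 0.49 × (0.59 × 49) = 0.49 × 28.9100 = 14.1659
Higher: breed at age 6 (17.3509).

17.35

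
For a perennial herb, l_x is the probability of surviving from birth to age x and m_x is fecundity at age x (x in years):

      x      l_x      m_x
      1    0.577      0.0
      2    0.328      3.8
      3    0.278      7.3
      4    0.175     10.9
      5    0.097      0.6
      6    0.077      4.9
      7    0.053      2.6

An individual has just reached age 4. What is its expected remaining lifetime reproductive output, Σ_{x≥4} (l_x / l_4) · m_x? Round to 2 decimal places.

l_4 = 0.175. Conditional survival from age 4 to x is l_x / l_4.
  x=4: (0.175/0.175) × 10.9 = 10.9000
  x=5: (0.097/0.175) × 0.6 = 0.3326
  x=6: (0.077/0.175) × 4.9 = 2.1560
  x=7: (0.053/0.175) × 2.6 = 0.7874
Sum = 10.9000 + 0.3326 + 2.1560 + 0.7874 = 14.1760

14.18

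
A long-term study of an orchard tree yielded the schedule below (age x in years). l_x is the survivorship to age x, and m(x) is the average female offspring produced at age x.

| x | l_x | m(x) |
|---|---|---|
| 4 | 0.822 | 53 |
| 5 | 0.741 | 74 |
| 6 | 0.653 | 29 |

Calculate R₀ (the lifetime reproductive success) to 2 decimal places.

R₀ = Σ l_x m(x):
  age 4: 0.822 × 53 = 43.5660
  age 5: 0.741 × 74 = 54.8340
  age 6: 0.653 × 29 = 18.9370
R₀ = 43.5660 + 54.8340 + 18.9370 = 117.3370

117.34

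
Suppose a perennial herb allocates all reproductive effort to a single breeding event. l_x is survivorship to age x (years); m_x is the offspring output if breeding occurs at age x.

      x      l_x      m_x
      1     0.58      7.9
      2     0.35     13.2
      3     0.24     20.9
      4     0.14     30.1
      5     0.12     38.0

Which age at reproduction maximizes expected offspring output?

3

Expected offspring if breeding at age x = l_x × m_x:
  age 1: 0.58 × 7.9 = 4.582
  age 2: 0.35 × 13.2 = 4.620
  age 3: 0.24 × 20.9 = 5.016
  age 4: 0.14 × 30.1 = 4.214
  age 5: 0.12 × 38.0 = 4.560
Maximum at age 3 (5.016).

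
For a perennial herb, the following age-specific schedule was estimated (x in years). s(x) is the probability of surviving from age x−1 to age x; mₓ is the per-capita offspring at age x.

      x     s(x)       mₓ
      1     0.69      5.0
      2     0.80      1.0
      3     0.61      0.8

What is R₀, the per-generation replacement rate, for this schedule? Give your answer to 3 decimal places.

Survivorship from birth: l_x = s_1·s_2·…·s_x.
  l_1 = 0.69000
  l_2 = 0.55200
  l_3 = 0.33672
R₀ = Σ l_x mₓ:
  age 1: 0.69000 × 5.0 = 3.4500
  age 2: 0.55200 × 1.0 = 0.5520
  age 3: 0.33672 × 0.8 = 0.2694
R₀ = 3.4500 + 0.5520 + 0.2694 = 4.2714

4.271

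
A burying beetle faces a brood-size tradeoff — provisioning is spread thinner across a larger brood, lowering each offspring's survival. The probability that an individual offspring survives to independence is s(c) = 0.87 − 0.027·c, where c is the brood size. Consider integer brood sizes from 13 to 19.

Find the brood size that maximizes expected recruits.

Expected recruits = c × s(c):
  c=13: 13 × 0.519 = 6.747
  c=14: 14 × 0.492 = 6.888
  c=15: 15 × 0.465 = 6.975
  c=16: 16 × 0.438 = 7.008
  c=17: 17 × 0.411 = 6.987
  c=18: 18 × 0.384 = 6.912
  c=19: 19 × 0.357 = 6.783
Maximum at c = 16 (7.008 recruits).

16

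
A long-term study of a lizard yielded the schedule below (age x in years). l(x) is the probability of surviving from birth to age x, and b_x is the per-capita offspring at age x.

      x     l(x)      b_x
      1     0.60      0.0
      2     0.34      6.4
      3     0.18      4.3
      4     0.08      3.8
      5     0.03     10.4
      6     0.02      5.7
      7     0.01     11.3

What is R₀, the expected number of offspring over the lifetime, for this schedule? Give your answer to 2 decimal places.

3.79

R₀ = Σ l(x) b_x:
  age 1: 0.60 × 0.0 = 0.0000
  age 2: 0.34 × 6.4 = 2.1760
  age 3: 0.18 × 4.3 = 0.7740
  age 4: 0.08 × 3.8 = 0.3040
  age 5: 0.03 × 10.4 = 0.3120
  age 6: 0.02 × 5.7 = 0.1140
  age 7: 0.01 × 11.3 = 0.1130
R₀ = 0.0000 + 2.1760 + 0.7740 + 0.3040 + 0.3120 + 0.1140 + 0.1130 = 3.7930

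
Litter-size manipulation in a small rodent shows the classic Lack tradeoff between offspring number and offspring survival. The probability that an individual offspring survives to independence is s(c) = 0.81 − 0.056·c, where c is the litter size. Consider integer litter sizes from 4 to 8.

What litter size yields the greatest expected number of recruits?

7

Expected recruits = c × s(c):
  c=4: 4 × 0.586 = 2.344
  c=5: 5 × 0.530 = 2.650
  c=6: 6 × 0.474 = 2.844
  c=7: 7 × 0.418 = 2.926
  c=8: 8 × 0.362 = 2.896
Maximum at c = 7 (2.926 recruits).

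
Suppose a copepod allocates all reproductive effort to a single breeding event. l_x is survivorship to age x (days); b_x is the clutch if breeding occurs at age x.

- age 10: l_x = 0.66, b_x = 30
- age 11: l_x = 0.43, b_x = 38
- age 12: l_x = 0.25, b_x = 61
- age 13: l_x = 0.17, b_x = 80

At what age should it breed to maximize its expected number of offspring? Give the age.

10

Expected offspring if breeding at age x = l_x × b_x:
  age 10: 0.66 × 30 = 19.800
  age 11: 0.43 × 38 = 16.340
  age 12: 0.25 × 61 = 15.250
  age 13: 0.17 × 80 = 13.600
Maximum at age 10 (19.800).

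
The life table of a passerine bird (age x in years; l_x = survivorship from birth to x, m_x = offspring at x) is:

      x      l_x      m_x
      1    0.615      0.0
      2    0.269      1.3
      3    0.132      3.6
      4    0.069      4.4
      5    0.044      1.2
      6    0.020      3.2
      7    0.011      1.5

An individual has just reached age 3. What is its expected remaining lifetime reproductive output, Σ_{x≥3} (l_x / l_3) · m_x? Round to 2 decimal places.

l_3 = 0.132. Conditional survival from age 3 to x is l_x / l_3.
  x=3: (0.132/0.132) × 3.6 = 3.6000
  x=4: (0.069/0.132) × 4.4 = 2.3000
  x=5: (0.044/0.132) × 1.2 = 0.4000
  x=6: (0.020/0.132) × 3.2 = 0.4848
  x=7: (0.011/0.132) × 1.5 = 0.1250
Sum = 3.6000 + 2.3000 + 0.4000 + 0.4848 + 0.1250 = 6.9098

6.91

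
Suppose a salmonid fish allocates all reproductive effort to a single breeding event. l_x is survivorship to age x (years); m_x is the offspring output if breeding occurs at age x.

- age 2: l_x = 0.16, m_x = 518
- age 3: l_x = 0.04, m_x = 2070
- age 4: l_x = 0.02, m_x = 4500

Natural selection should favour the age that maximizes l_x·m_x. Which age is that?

4

Expected offspring if breeding at age x = l_x × m_x:
  age 2: 0.16 × 518 = 82.880
  age 3: 0.04 × 2070 = 82.800
  age 4: 0.02 × 4500 = 90.000
Maximum at age 4 (90.000).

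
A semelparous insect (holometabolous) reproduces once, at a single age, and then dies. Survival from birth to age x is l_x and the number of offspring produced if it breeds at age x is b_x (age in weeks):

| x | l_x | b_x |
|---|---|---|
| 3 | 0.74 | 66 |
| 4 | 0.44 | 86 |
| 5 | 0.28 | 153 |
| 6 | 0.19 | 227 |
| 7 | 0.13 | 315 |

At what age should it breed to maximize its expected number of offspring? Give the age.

Expected offspring if breeding at age x = l_x × b_x:
  age 3: 0.74 × 66 = 48.840
  age 4: 0.44 × 86 = 37.840
  age 5: 0.28 × 153 = 42.840
  age 6: 0.19 × 227 = 43.130
  age 7: 0.13 × 315 = 40.950
Maximum at age 3 (48.840).

3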